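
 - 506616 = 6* ( - 84436)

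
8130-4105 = 4025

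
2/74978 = 1/37489 = 0.00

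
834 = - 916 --1750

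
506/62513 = 46/5683 = 0.01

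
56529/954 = 6281/106 =59.25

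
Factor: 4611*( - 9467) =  - 43652337 = -  3^1*29^1*53^1*9467^1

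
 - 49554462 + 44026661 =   -  5527801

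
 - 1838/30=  - 919/15= - 61.27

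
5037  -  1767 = 3270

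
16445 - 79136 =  - 62691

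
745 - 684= 61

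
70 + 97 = 167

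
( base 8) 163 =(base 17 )6d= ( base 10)115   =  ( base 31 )3M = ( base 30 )3p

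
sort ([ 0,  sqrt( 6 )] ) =[ 0  ,  sqrt( 6)]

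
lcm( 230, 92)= 460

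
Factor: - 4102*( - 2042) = 8376284 = 2^2*7^1* 293^1* 1021^1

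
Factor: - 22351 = -7^1* 31^1 * 103^1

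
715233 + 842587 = 1557820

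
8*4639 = 37112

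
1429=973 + 456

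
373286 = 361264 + 12022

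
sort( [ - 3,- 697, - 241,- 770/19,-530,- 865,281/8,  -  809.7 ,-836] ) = [  -  865,-836 , - 809.7, - 697,-530, - 241,-770/19, -3, 281/8 ]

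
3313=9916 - 6603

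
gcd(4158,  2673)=297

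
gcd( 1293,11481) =3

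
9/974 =9/974 = 0.01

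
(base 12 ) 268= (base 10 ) 368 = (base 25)EI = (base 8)560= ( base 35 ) ai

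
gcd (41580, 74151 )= 693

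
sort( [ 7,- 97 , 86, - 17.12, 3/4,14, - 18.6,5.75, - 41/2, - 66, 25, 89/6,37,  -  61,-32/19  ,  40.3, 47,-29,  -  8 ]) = [-97, - 66, - 61,-29, - 41/2,-18.6,-17.12, - 8, - 32/19, 3/4, 5.75, 7, 14,89/6, 25, 37,  40.3,47, 86]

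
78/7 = 11 + 1/7=11.14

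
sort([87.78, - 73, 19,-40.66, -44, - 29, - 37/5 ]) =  [ - 73, - 44,-40.66, - 29,  -  37/5,19,87.78]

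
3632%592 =80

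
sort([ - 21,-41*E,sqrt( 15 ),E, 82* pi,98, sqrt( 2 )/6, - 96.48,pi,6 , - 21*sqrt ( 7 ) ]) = [ - 41*E,-96.48,  -  21*sqrt( 7 ), - 21,sqrt( 2 ) /6,E,pi, sqrt(15 ),6, 98,82*pi]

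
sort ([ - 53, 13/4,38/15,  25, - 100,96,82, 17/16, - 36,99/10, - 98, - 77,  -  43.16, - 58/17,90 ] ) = [ - 100,-98, - 77, -53, - 43.16, - 36, - 58/17,17/16,38/15,13/4,  99/10,  25 , 82,  90,96]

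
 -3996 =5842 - 9838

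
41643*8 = 333144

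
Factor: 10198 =2^1*5099^1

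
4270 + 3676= 7946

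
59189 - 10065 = 49124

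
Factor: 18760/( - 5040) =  - 2^(-1) * 3^( - 2) * 67^1= - 67/18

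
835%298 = 239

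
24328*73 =1775944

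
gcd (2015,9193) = 1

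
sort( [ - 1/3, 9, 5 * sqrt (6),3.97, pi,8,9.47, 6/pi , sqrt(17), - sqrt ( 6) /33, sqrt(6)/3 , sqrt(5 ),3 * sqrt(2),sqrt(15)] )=[ - 1/3, - sqrt (6 ) /33,sqrt(6 )/3,6/pi,sqrt (5),pi,sqrt(15), 3.97,sqrt( 17 ) , 3*sqrt (2),8 , 9, 9.47,5*sqrt(6) ] 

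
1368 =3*456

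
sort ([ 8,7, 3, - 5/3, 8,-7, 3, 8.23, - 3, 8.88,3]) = [ - 7, - 3, - 5/3, 3, 3, 3, 7,  8,8, 8.23 , 8.88]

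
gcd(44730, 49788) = 18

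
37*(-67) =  - 2479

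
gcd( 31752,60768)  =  72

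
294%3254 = 294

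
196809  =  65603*3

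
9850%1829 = 705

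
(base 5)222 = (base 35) 1r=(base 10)62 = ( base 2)111110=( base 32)1U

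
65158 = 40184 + 24974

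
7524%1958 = 1650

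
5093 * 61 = 310673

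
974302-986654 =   -  12352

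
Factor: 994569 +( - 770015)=224554 = 2^1*11^1*59^1*173^1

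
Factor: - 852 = - 2^2*3^1*71^1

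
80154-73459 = 6695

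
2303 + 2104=4407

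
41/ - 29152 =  - 41/29152 = - 0.00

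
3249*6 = 19494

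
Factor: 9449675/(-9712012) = -2^(  -  2)*5^2*431^1*877^1*2428003^( - 1 )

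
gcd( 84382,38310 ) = 2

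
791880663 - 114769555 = 677111108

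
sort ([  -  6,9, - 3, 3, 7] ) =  [-6,-3,3, 7, 9 ] 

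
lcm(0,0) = 0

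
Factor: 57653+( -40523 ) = 2^1*3^1*5^1*571^1 = 17130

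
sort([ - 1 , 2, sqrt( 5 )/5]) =[ - 1, sqrt(5)/5 , 2 ]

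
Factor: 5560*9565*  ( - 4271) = -227137759400=- 2^3*5^2*139^1*1913^1*4271^1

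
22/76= 11/38 = 0.29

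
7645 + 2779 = 10424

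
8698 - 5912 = 2786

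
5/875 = 1/175 = 0.01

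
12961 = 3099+9862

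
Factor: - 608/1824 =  - 3^(  -  1) = - 1/3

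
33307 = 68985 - 35678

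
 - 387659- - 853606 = 465947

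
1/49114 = 1/49114 = 0.00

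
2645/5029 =2645/5029 = 0.53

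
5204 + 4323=9527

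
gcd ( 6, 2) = 2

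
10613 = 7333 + 3280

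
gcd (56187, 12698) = 1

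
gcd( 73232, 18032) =368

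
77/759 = 7/69= 0.10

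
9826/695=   14  +  96/695 = 14.14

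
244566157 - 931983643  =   - 687417486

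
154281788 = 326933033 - 172651245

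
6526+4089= 10615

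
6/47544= 1/7924 = 0.00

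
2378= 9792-7414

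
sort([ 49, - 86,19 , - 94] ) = [ - 94 , - 86, 19,49]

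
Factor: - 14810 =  - 2^1*5^1*1481^1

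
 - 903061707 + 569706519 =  -333355188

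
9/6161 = 9/6161 = 0.00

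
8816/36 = 244 + 8/9 = 244.89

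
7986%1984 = 50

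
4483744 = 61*73504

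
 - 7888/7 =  - 1127 + 1/7 = - 1126.86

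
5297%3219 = 2078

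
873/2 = 436+1/2 = 436.50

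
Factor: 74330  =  2^1*5^1 * 7433^1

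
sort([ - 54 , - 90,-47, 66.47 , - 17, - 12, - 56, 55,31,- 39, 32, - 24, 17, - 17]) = [ - 90, - 56, - 54, - 47, - 39, - 24,  -  17, - 17, - 12,17, 31 , 32,55, 66.47]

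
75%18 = 3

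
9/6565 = 9/6565 = 0.00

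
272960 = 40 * 6824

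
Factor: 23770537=7^2*485113^1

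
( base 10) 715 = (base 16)2cb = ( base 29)oj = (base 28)PF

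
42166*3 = 126498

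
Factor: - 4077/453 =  - 3^2=- 9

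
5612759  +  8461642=14074401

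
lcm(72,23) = 1656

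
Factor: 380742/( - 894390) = - 63457/149065 = - 5^( - 1 )*7^( - 1 )*23^1*31^1*89^1 * 4259^(-1)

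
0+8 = 8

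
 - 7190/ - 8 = 3595/4 =898.75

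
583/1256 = 583/1256 = 0.46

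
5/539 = 5/539 = 0.01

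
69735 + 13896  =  83631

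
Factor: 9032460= 2^2*3^1 *5^1* 47^1 * 3203^1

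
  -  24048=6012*(  -  4 ) 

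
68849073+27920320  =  96769393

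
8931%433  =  271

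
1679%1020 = 659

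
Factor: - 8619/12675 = - 17/25 = - 5^( - 2)*17^1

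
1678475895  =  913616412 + 764859483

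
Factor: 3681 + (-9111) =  - 2^1*3^1*5^1 *181^1 = - 5430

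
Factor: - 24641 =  - 41^1 * 601^1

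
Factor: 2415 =3^1 * 5^1*7^1*23^1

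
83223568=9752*8534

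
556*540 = 300240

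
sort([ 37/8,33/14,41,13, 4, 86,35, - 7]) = [- 7,33/14,4,37/8, 13,35 , 41,86 ] 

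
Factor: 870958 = 2^1*11^2 * 59^1*61^1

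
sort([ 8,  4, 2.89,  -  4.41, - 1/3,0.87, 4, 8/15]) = [-4.41,-1/3, 8/15,0.87, 2.89,4, 4, 8 ] 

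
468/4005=52/445 = 0.12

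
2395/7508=2395/7508= 0.32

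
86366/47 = 1837 + 27/47=1837.57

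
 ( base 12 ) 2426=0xfde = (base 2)111111011110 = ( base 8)7736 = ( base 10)4062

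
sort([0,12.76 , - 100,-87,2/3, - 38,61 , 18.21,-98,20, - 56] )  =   [ - 100, - 98,  -  87 , - 56, - 38,0,2/3, 12.76, 18.21, 20  ,  61 ] 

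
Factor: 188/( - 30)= - 2^1*3^( - 1)*5^( - 1)*47^1 = - 94/15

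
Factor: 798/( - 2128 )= - 2^(  -  3) *3^1 = - 3/8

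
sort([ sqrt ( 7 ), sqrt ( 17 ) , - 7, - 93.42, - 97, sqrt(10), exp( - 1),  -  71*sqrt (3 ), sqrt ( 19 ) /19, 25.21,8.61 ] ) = [-71*sqrt( 3 ), - 97,  -  93.42, - 7,sqrt(19 ) /19,  exp ( - 1),sqrt(7), sqrt(10 ) , sqrt( 17), 8.61, 25.21 ] 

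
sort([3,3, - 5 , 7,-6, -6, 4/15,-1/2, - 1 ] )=[ - 6, -6, - 5,-1, - 1/2, 4/15,3,3,7]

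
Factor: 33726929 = 17^1*67^1*29611^1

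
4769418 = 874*5457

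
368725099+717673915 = 1086399014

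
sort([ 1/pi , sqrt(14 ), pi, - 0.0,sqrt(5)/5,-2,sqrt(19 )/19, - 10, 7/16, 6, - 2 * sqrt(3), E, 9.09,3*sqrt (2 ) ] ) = [ - 10, - 2*sqrt ( 3), - 2, - 0.0, sqrt(19)/19, 1/pi,7/16, sqrt(5 ) /5, E,pi, sqrt(14), 3*sqrt(2), 6,9.09 ] 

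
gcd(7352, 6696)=8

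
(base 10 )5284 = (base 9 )7221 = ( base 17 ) 114E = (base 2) 1010010100100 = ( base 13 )2536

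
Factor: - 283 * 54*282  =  -2^2 * 3^4*47^1 * 283^1 = - 4309524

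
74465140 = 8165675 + 66299465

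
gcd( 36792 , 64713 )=3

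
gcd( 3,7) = 1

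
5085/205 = 24 + 33/41= 24.80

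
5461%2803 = 2658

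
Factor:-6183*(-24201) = 3^5*229^1*2689^1 =149634783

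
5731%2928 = 2803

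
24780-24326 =454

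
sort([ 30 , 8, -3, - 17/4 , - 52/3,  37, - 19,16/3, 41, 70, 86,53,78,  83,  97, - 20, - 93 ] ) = [ - 93, - 20, - 19, - 52/3, - 17/4, - 3,16/3,8,30,37, 41,53,70,78,83,86,97]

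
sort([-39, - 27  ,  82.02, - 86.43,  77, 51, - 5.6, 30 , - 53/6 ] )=[ - 86.43, - 39, - 27 , - 53/6, - 5.6,30,51,77, 82.02 ]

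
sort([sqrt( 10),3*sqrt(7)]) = [sqrt( 10),3*sqrt( 7 ) ] 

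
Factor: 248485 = 5^1*49697^1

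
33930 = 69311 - 35381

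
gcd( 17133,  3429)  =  3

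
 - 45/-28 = 1 + 17/28 = 1.61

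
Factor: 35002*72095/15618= 1261734595/7809 =3^ (-1)*5^1 * 11^1*19^(-1 )*37^1 * 43^1*137^( - 1)*14419^1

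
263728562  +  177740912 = 441469474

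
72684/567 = 128 + 4/21= 128.19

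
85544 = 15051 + 70493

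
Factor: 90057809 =90057809^1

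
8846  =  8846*1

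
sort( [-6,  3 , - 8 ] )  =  [ -8, - 6, 3] 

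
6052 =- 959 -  - 7011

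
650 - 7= 643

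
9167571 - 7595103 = 1572468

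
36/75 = 12/25= 0.48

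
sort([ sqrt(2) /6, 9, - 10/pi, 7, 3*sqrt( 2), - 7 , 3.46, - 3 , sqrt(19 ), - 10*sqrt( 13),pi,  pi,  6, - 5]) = [ - 10*sqrt(13), - 7, - 5, - 10/pi,  -  3,sqrt(2)/6,pi,pi,3.46 , 3*sqrt( 2), sqrt(19), 6, 7, 9 ] 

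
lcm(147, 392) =1176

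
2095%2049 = 46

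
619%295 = 29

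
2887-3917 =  - 1030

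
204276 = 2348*87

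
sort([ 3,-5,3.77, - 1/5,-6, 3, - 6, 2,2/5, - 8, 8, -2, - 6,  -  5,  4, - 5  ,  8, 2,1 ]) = [ - 8, - 6, - 6, - 6, - 5, - 5, - 5, - 2, - 1/5, 2/5,1,2,2, 3 , 3, 3.77, 4,  8,8]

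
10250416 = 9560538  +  689878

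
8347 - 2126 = 6221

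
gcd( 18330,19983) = 3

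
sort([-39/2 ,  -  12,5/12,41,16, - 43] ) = [-43, - 39/2, - 12,5/12 , 16,41 ]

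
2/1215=2/1215 = 0.00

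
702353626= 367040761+335312865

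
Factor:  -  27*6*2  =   - 2^2 * 3^4 = - 324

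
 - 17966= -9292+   -  8674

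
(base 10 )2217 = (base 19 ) 62d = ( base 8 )4251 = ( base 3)10001010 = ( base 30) 2dr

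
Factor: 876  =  2^2*3^1*73^1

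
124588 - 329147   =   - 204559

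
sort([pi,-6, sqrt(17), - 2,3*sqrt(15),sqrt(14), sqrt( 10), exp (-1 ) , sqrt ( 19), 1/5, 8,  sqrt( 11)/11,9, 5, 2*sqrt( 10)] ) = [  -  6,  -  2 , 1/5,sqrt(11)/11,  exp( - 1), pi, sqrt( 10),sqrt( 14 ),sqrt(  17),sqrt ( 19), 5, 2*sqrt( 10),8 , 9, 3*sqrt (15)]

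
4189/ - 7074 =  -1 +2885/7074  =  - 0.59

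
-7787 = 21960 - 29747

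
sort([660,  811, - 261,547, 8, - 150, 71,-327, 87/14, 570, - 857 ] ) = [ - 857, - 327, - 261, -150,87/14,8,71,547, 570,660, 811] 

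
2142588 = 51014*42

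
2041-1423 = 618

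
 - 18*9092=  - 163656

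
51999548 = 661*78668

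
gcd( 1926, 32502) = 6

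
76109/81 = 939 + 50/81 = 939.62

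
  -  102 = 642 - 744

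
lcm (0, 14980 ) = 0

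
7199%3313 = 573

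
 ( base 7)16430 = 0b1001001000100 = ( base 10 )4676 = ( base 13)2189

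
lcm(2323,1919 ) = 44137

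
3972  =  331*12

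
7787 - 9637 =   -  1850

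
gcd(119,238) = 119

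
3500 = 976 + 2524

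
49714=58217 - 8503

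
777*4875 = 3787875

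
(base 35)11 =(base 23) 1d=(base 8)44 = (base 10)36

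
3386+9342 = 12728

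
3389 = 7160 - 3771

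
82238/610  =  41119/305 = 134.82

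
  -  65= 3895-3960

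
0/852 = 0 =0.00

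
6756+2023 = 8779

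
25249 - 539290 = -514041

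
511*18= 9198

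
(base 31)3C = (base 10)105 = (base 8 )151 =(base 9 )126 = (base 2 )1101001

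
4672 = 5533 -861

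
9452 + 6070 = 15522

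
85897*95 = 8160215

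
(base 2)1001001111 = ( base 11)498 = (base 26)MJ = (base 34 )HD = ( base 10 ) 591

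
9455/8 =1181 + 7/8 = 1181.88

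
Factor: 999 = 3^3*37^1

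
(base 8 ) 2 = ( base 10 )2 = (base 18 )2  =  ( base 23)2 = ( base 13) 2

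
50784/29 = 1751 +5/29  =  1751.17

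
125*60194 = 7524250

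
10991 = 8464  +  2527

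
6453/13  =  496 + 5/13 =496.38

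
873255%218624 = 217383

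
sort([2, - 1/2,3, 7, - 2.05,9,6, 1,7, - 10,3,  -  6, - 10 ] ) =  [ - 10,-10 , - 6, - 2.05, - 1/2,1,2, 3,3,6, 7,7,  9]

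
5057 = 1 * 5057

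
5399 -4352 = 1047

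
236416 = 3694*64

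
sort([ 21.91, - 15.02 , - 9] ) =[  -  15.02,-9, 21.91 ]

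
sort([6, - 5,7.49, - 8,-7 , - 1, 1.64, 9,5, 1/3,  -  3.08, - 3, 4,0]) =[ - 8, - 7, - 5, - 3.08,- 3, - 1,0 , 1/3, 1.64 , 4, 5,6, 7.49,  9] 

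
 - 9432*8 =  - 75456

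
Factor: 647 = 647^1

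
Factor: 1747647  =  3^2*11^1 * 127^1*139^1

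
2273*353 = 802369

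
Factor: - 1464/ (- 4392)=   1/3 = 3^( - 1)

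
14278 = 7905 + 6373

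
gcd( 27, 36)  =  9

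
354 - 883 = -529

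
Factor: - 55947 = - 3^1*17^1*1097^1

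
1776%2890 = 1776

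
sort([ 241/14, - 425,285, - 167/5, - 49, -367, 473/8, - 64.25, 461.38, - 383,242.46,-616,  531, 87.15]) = [ - 616, - 425,  -  383, - 367,- 64.25, - 49, -167/5,241/14,473/8,87.15, 242.46,285,  461.38, 531]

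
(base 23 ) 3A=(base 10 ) 79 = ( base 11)72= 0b1001111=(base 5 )304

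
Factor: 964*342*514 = 169459632= 2^4*3^2*19^1*241^1 * 257^1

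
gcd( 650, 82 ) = 2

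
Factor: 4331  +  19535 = 23866  =  2^1*11933^1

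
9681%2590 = 1911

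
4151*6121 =25408271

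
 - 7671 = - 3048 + -4623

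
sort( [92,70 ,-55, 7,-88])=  [ - 88 ,-55,7,70, 92] 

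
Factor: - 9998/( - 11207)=2^1*7^( - 1)*1601^( - 1) * 4999^1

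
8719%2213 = 2080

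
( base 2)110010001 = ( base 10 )401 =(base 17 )16a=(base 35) bg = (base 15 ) 1bb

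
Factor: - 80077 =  - 80077^1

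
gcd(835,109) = 1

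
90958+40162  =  131120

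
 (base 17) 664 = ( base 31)1SB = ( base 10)1840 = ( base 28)29K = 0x730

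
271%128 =15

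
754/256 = 2 + 121/128 = 2.95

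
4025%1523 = 979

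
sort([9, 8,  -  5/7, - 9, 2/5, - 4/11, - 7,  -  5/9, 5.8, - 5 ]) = [ - 9,-7, - 5,-5/7, - 5/9, - 4/11, 2/5, 5.8, 8, 9 ] 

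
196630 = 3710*53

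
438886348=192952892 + 245933456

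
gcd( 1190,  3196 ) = 34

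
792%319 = 154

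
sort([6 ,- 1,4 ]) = [ - 1,4, 6]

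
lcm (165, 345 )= 3795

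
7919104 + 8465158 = 16384262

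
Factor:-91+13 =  - 2^1*3^1*13^1  =  - 78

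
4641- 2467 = 2174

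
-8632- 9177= - 17809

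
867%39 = 9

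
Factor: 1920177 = 3^2*7^1*29^1 * 1051^1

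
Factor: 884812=2^2*221203^1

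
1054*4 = 4216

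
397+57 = 454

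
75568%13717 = 6983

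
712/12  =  59  +  1/3 = 59.33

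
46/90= 23/45  =  0.51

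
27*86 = 2322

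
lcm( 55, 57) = 3135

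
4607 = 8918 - 4311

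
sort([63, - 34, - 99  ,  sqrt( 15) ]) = [ - 99, - 34, sqrt(15), 63]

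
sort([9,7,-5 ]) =[  -  5,7,  9]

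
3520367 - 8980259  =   - 5459892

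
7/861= 1/123 = 0.01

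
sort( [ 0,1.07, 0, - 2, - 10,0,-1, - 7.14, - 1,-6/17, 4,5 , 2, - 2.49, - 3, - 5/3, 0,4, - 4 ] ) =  [ - 10, - 7.14, - 4, - 3, - 2.49, - 2, - 5/3, - 1, - 1, - 6/17,  0,0,  0, 0, 1.07,  2, 4, 4 , 5] 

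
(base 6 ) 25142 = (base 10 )3734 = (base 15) 118E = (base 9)5108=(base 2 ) 111010010110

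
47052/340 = 11763/85=   138.39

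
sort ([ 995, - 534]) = [ - 534, 995]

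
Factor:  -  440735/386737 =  - 5^1*13^( - 1)*71^( - 1)*181^1*419^( - 1 )*487^1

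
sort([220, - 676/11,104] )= [ -676/11 , 104,220 ]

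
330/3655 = 66/731 = 0.09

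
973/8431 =973/8431=   0.12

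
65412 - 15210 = 50202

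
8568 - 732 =7836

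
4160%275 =35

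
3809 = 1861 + 1948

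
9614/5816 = 4807/2908= 1.65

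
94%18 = 4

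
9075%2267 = 7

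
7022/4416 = 3511/2208= 1.59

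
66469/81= 820 + 49/81 = 820.60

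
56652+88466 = 145118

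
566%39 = 20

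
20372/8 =2546 + 1/2=2546.50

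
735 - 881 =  - 146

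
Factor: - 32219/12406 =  - 2^(-1)*11^1 *29^1*101^1*6203^( - 1)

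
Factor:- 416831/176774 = -2^( - 1)* 13^( - 2 )*797^1 =- 797/338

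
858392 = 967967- 109575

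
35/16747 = 35/16747 = 0.00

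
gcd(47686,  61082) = 2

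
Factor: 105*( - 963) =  - 3^3*5^1*7^1*107^1 = - 101115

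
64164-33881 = 30283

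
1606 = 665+941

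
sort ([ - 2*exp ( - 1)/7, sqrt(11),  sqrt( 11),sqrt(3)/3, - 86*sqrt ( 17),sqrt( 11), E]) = [ - 86*sqrt( 17 ), - 2*exp(- 1) /7 , sqrt( 3) /3,  E,sqrt(11), sqrt(11),sqrt(11)] 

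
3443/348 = 9 + 311/348 = 9.89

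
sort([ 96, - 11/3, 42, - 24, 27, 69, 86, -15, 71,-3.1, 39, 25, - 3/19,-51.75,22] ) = [- 51.75,- 24, - 15,-11/3,- 3.1, - 3/19 , 22 , 25, 27, 39, 42 , 69, 71, 86, 96]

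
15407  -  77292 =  - 61885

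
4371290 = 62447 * 70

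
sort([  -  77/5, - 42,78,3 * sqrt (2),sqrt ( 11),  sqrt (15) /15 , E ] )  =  [ - 42, - 77/5,  sqrt( 15)/15,E,sqrt( 11 ), 3*sqrt(2 ), 78]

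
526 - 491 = 35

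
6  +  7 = 13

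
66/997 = 66/997  =  0.07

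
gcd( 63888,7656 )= 264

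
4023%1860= 303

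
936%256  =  168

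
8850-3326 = 5524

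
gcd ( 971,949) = 1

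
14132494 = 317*44582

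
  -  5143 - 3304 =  - 8447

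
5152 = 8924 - 3772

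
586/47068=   293/23534   =  0.01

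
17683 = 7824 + 9859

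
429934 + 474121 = 904055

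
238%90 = 58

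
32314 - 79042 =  - 46728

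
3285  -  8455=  - 5170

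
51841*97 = 5028577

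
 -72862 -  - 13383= - 59479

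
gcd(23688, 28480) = 8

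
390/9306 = 65/1551  =  0.04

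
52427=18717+33710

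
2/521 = 2/521 = 0.00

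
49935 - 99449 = - 49514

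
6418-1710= 4708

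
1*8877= 8877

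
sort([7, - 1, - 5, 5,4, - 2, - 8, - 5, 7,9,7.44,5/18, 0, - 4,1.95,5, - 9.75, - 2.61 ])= [ - 9.75, -8, - 5, - 5, - 4, - 2.61  , - 2, - 1,0,5/18,1.95,4, 5,5,7,7,7.44, 9 ] 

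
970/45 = 194/9=   21.56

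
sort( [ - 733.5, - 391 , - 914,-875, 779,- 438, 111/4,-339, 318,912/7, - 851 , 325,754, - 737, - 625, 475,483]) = [ - 914,-875, - 851,- 737, - 733.5,  -  625, - 438, - 391, - 339, 111/4, 912/7,318,325,475, 483,754, 779] 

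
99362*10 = 993620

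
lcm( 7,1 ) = 7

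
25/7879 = 25/7879 = 0.00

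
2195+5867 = 8062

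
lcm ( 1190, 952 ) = 4760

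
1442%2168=1442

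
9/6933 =3/2311=0.00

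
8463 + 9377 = 17840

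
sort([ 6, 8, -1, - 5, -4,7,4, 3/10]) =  [ - 5, - 4, - 1, 3/10, 4,6,7,8]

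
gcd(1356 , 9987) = 3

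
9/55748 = 9/55748 = 0.00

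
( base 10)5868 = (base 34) 52K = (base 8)13354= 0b1011011101100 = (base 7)23052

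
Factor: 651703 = 13^1*50131^1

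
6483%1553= 271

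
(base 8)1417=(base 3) 1002000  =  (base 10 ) 783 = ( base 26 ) 143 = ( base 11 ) 652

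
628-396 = 232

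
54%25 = 4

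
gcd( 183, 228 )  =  3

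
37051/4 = 9262 + 3/4 = 9262.75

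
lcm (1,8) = 8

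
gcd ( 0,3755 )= 3755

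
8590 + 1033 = 9623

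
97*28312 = 2746264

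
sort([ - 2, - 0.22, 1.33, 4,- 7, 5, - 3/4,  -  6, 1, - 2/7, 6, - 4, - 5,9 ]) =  [ - 7, - 6, - 5,  -  4 ,-2, - 3/4, - 2/7, - 0.22, 1, 1.33,4, 5,6,9] 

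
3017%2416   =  601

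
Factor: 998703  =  3^3*47^1 *787^1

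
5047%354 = 91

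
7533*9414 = 70915662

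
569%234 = 101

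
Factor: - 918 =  - 2^1*3^3*17^1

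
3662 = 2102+1560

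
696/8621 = 696/8621 = 0.08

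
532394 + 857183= 1389577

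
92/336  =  23/84  =  0.27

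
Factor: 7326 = 2^1*3^2 *11^1*37^1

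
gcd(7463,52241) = 7463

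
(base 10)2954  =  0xb8a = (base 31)329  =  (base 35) 2ee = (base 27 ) 41b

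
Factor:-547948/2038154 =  - 2^1*136987^1*1019077^(  -  1) = -273974/1019077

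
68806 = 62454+6352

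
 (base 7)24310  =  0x18B8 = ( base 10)6328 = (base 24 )ang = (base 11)4833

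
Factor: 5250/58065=2^1*5^2*7^( - 1)*79^ ( - 1) = 50/553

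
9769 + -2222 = 7547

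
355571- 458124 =  -  102553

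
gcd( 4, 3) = 1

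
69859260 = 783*89220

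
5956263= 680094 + 5276169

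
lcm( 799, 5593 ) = 5593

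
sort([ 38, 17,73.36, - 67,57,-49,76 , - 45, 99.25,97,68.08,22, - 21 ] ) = [ - 67,-49, - 45, - 21,17 , 22,38,57, 68.08,73.36, 76,97,99.25]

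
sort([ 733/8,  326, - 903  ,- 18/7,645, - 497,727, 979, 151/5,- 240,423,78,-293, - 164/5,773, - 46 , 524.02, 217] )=[ - 903, -497,-293,-240,  -  46,-164/5, - 18/7,151/5, 78,733/8,217, 326,423,524.02,645, 727,773,979]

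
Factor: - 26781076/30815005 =-2^2 *5^ ( - 1)*  7^1 *13^(-1 )*661^1*1447^1 * 474077^(- 1) 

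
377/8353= 377/8353  =  0.05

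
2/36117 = 2/36117=0.00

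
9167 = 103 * 89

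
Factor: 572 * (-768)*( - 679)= 2^10*3^1*7^1 *11^1 * 13^1 *97^1=298281984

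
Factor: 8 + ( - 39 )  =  -31 = - 31^1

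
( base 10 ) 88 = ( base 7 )154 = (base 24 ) 3g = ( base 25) 3D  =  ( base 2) 1011000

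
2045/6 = 2045/6 = 340.83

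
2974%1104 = 766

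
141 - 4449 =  - 4308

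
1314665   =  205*6413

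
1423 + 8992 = 10415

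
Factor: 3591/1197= 3 = 3^1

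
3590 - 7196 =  - 3606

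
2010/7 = 287 + 1/7 = 287.14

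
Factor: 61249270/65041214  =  5^1* 7^( - 1)*197^1*31091^1  *  4645801^( -1 ) = 30624635/32520607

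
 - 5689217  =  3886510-9575727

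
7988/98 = 3994/49= 81.51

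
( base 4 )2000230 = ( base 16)202C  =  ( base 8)20054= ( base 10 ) 8236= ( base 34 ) 748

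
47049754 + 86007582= 133057336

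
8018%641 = 326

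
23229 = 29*801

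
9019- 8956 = 63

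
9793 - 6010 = 3783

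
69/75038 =69/75038 = 0.00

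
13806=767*18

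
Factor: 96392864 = 2^5*47^1*64091^1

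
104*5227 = 543608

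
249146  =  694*359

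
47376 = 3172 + 44204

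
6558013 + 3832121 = 10390134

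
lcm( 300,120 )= 600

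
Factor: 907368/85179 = 2^3*7^1*11^1*  491^1*28393^( - 1) = 302456/28393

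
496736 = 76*6536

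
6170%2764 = 642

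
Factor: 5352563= 67^1 * 79889^1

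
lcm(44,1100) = 1100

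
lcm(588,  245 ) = 2940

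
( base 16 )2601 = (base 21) 1116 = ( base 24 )GL9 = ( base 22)k25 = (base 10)9729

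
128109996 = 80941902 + 47168094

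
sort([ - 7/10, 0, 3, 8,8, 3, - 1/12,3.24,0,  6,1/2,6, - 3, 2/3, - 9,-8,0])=[ - 9,-8,-3,-7/10, - 1/12,0,0,0,1/2,2/3,3,3 , 3.24, 6,6, 8,8 ] 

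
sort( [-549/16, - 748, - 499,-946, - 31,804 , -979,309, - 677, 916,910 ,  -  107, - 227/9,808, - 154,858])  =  [-979,-946,-748, - 677, - 499,-154, - 107, - 549/16, - 31 ,-227/9, 309,804 , 808,  858, 910,916] 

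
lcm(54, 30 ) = 270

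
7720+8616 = 16336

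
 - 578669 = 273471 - 852140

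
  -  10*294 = - 2940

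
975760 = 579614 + 396146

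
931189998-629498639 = 301691359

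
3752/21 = 178 + 2/3 =178.67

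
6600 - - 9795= 16395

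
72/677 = 72/677 = 0.11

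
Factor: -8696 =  - 2^3 *1087^1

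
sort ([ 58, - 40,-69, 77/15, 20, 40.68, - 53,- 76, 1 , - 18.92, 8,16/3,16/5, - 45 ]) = [ - 76,-69, - 53, - 45, - 40,-18.92, 1, 16/5 , 77/15, 16/3, 8, 20, 40.68,  58 ] 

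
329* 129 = 42441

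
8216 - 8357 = - 141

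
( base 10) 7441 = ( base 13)3505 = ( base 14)29D7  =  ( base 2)1110100010001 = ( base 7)30460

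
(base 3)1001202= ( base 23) 1ah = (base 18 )272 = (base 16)308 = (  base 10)776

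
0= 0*611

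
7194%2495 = 2204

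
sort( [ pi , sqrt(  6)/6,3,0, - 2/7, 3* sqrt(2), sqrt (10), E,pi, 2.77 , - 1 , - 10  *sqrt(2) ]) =[ - 10*sqrt( 2), - 1, - 2/7, 0,sqrt( 6)/6, E,2.77 , 3,pi , pi, sqrt(10), 3*sqrt (2) ] 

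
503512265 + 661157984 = 1164670249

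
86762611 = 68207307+18555304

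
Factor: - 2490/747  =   - 2^1*3^(  -  1) * 5^1 = - 10/3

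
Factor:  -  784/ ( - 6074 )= 392/3037 = 2^3*7^2*3037^(- 1) 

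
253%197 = 56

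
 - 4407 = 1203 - 5610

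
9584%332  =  288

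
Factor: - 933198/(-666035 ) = 2^1 * 3^1 * 5^( - 1 )*7^1 * 17^1*31^( - 1) * 1307^1 * 4297^( -1 )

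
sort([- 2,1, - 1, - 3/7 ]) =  [ - 2,  -  1 , - 3/7 , 1 ]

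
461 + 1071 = 1532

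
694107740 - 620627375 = 73480365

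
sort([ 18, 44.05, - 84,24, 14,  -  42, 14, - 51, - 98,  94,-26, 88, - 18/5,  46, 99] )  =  [ - 98, -84,  -  51, - 42, - 26, - 18/5,14, 14 , 18, 24, 44.05,46,88,94,99 ] 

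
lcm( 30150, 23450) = 211050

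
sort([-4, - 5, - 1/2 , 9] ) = [ - 5, - 4, - 1/2, 9 ]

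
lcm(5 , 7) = 35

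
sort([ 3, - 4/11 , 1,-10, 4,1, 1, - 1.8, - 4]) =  [ - 10, - 4  , - 1.8, - 4/11, 1,1, 1, 3, 4]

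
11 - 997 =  - 986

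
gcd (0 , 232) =232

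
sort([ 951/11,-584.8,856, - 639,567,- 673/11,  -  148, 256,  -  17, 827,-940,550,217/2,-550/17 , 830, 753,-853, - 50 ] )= [  -  940,-853 ,-639,-584.8, - 148, - 673/11, - 50, - 550/17,-17,951/11 , 217/2, 256,550,567,753,827,  830,856]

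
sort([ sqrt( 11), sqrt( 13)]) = [ sqrt( 11 ) , sqrt (13)] 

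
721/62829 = 721/62829 = 0.01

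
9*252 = 2268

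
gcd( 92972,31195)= 1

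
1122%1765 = 1122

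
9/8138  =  9/8138 = 0.00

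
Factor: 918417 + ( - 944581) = -2^2*31^1*211^1 = - 26164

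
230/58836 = 115/29418 = 0.00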